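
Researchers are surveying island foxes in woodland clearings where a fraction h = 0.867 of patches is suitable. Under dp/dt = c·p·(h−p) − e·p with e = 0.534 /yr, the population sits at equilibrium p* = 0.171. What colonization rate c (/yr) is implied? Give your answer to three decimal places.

0.767

At equilibrium c(h−p*) = e, so c = e/(h−p*).
c = 0.534/(0.867 − 0.171) = 0.534/0.6960 = 0.7672.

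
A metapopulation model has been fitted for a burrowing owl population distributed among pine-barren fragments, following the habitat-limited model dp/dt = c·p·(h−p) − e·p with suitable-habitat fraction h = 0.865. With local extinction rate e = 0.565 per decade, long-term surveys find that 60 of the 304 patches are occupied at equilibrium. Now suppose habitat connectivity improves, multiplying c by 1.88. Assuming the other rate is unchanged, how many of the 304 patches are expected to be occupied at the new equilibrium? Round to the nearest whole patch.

155

Observed p* = 60/304 = 0.19737.
Balance c(h−p*) = e gives c = e/(0.865 − 0.19737) = 0.565/0.66763 = 0.84628.
New p* = 0.865 − e/c = 0.865 − 0.56500/1.59101 = 0.50988.
Expected occupied = 304 × 0.50988 = 155.00 ≈ 155.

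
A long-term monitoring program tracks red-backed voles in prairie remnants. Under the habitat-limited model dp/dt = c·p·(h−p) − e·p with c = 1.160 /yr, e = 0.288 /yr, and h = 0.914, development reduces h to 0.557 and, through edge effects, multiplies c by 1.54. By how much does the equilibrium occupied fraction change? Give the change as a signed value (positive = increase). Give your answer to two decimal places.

Before: p* = h − e/c = 0.914 − 0.288/1.160 = 0.914 − 0.2483 = 0.6657.
After: c = 1.7864, e = 0.288, h = 0.557; p* = 0.557 − 0.288/1.7864 = 0.3958.
Δp* = 0.3958 − 0.6657 = -0.2699.

-0.27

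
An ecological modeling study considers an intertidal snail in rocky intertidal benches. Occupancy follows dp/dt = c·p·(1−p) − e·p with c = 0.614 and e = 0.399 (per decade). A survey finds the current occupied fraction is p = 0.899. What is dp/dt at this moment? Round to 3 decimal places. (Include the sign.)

-0.303

Colonization term: c·p·(1−p) = 0.614×0.899×0.1010 = 0.05575.
Extinction term: e·p = 0.35870.
dp/dt = 0.05575 − 0.35870 = -0.30295.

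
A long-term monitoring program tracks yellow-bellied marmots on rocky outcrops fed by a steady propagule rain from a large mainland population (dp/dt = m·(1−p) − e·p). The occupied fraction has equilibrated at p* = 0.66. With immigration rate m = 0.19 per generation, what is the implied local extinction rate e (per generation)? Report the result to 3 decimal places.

0.098

At equilibrium m(1−p*) = e·p*, so e = m(1−p*)/p*.
e = 0.19 × 0.3400 / 0.66 = 0.0979.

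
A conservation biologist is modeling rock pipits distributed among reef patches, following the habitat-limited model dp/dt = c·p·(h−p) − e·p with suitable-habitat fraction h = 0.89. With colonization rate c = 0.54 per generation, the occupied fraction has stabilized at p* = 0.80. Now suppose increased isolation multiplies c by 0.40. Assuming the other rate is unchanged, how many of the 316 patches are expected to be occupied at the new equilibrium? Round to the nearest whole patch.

210

Balance c(h−p*) = e gives e = 0.54×(0.89 − 0.80000) = 0.04860.
New p* = 0.89 − e/c = 0.89 − 0.04860/0.21600 = 0.66500.
Expected occupied = 316 × 0.66500 = 210.14 ≈ 210.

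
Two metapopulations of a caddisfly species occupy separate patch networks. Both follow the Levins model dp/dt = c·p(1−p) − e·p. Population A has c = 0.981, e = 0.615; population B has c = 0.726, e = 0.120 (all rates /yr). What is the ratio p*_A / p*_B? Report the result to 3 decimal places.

0.447

A: p*_A = 1 − 0.615/0.981 = 0.3731.
B: p*_B = 1 − 0.120/0.726 = 0.8347.
p*_A / p*_B = 0.3731/0.8347 = 0.4470.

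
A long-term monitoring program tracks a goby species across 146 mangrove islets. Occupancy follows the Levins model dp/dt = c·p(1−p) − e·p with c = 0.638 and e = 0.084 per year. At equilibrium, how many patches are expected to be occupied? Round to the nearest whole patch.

127

p* = 1 − e/c = 1 − 0.084/0.638 = 0.8683.
Expected occupied patches = N × p* = 146 × 0.8683 = 126.78 ≈ 127.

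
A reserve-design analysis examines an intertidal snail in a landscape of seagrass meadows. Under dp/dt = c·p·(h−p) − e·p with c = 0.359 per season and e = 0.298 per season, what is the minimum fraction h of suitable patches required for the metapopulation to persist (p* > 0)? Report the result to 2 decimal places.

p* = h − e/c is positive only when h > e/c.
h_min = e/c = 0.298/0.359 = 0.8301.

0.83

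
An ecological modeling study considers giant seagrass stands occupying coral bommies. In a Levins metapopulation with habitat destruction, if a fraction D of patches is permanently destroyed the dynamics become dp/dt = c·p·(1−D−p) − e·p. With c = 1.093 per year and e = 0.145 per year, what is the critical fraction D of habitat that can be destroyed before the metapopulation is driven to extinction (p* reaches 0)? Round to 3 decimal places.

The nontrivial equilibrium is p* = (1−D) − e/c; extinction occurs when this hits zero.
So D_crit = 1 − e/c = 1 − 0.145/1.093 = 1 − 0.1327 = 0.8673.
This equals the undisturbed p*, a classic result of Lande's extension.

0.867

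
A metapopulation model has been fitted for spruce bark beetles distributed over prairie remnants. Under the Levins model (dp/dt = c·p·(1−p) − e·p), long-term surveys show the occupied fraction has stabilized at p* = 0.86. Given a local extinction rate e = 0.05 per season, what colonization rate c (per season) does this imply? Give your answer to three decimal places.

At equilibrium c(1−p*) = e, so c = e/(1−p*).
c = 0.05/(1 − 0.86) = 0.05/0.1400 = 0.3571.

0.357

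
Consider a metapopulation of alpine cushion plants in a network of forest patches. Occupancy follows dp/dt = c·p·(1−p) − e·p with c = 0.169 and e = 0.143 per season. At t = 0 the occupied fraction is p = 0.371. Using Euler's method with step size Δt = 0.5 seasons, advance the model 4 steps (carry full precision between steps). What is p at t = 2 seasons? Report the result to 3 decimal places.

0.346

Update rule: p ← p + [c·p·(1−p) − e·p]·Δt with Δt = 0.5.
step 1: Δp = -0.00681, p = 0.36419
step 2: Δp = -0.00647, p = 0.35772
step 3: Δp = -0.00616, p = 0.35156
step 4: Δp = -0.00587, p = 0.34568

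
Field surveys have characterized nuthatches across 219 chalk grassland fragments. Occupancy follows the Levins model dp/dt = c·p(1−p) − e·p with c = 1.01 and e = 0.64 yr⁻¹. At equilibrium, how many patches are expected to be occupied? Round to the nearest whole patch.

p* = 1 − e/c = 1 − 0.64/1.01 = 0.3663.
Expected occupied patches = N × p* = 219 × 0.3663 = 80.23 ≈ 80.

80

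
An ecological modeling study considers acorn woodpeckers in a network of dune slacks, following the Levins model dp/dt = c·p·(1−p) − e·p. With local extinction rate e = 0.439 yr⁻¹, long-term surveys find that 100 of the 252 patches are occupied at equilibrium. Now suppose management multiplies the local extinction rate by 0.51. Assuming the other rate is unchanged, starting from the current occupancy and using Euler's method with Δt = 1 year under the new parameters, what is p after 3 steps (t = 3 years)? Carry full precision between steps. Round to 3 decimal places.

Observed p* = 100/252 = 0.39683.
Balance c(1−p*) = e gives c = e/(1 − 0.39683) = 0.439/0.60317 = 0.72782.
Starting from p₀ = 0.39683; update p ← p + (dp/dt)·Δt with the new parameters.
p: 0.39683 → 0.48219  (Δp = +0.08536)
p: 0.48219 → 0.55595  (Δp = +0.07377)
p: 0.55595 → 0.61116  (Δp = +0.05520)

0.611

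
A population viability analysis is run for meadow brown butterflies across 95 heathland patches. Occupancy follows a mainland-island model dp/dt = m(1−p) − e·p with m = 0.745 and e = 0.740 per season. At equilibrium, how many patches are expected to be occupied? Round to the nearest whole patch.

48

p* = m/(m+e) = 0.745/1.4850 = 0.5017.
Expected occupied patches = N × p* = 95 × 0.5017 = 47.66 ≈ 48.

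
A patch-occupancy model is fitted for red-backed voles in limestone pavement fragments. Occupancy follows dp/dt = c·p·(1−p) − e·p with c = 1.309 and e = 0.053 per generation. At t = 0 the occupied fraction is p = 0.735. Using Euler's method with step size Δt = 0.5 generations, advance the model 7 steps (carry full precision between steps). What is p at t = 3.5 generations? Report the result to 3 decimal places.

0.959

Update rule: p ← p + [c·p·(1−p) − e·p]·Δt with Δt = 0.5.
p: 0.73500 → 0.84300  (Δp = +0.10800)
p: 0.84300 → 0.90729  (Δp = +0.06428)
p: 0.90729 → 0.93830  (Δp = +0.03101)
p: 0.93830 → 0.95133  (Δp = +0.01303)
p: 0.95133 → 0.95642  (Δp = +0.00510)
p: 0.95642 → 0.95836  (Δp = +0.00193)
p: 0.95836 → 0.95908  (Δp = +0.00072)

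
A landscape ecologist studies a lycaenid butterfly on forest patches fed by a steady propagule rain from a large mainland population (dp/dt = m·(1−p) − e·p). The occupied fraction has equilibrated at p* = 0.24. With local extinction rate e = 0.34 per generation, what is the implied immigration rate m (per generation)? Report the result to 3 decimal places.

At equilibrium m(1−p*) = e·p*, so m = e·p*/(1−p*).
m = 0.34 × 0.24 / 0.7600 = 0.0816/0.7600 = 0.1074.

0.107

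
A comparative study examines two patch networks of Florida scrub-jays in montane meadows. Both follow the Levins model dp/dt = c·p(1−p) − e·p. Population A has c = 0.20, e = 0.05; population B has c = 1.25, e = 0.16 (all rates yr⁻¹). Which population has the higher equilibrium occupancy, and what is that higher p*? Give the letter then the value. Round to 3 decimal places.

B, 0.872

A: p*_A = 1 − 0.05/0.20 = 0.7500.
B: p*_B = 1 − 0.16/1.25 = 0.8720.
B is higher at 0.8720.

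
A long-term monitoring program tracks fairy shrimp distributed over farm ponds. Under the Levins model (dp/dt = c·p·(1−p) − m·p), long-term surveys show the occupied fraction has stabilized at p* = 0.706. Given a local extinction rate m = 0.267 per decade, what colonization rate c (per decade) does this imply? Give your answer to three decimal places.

0.908

At equilibrium c(1−p*) = m, so c = m/(1−p*).
c = 0.267/(1 − 0.706) = 0.267/0.2940 = 0.9082.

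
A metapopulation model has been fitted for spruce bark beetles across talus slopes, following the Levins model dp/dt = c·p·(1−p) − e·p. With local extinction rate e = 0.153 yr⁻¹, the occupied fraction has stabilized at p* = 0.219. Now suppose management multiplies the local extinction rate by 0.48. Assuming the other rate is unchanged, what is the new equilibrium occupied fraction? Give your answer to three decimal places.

0.625

Balance c(1−p*) = e gives c = e/(1 − 0.21900) = 0.153/0.78100 = 0.19590.
New p* = 1 − e/c = 1 − 0.07344/0.19590 = 0.62511.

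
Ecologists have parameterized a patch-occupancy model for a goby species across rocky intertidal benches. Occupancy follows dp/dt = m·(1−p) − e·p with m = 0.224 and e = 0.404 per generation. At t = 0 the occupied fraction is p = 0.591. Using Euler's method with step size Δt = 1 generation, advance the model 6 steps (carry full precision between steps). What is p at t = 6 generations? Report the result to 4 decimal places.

0.3573

Update rule: p ← p + [m·(1−p) − e·p]·Δt with Δt = 1.
  1  |  dp/dt·Δt = -0.147148  |  p_1 = 0.443852
  2  |  dp/dt·Δt = -0.054739  |  p_2 = 0.389113
  3  |  dp/dt·Δt = -0.020363  |  p_3 = 0.368750
  4  |  dp/dt·Δt = -0.007575  |  p_4 = 0.361175
  5  |  dp/dt·Δt = -0.002818  |  p_5 = 0.358357
  6  |  dp/dt·Δt = -0.001048  |  p_6 = 0.357309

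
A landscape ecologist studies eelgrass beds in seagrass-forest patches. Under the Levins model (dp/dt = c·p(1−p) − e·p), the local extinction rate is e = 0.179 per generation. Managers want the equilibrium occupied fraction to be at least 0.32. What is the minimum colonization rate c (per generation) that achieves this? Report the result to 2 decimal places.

0.26

p* = 1 − e/c ≥ 0.32 requires e/c ≤ 0.6800, i.e. c ≥ e/0.6800.
c_min = 0.179/0.6800 = 0.2632.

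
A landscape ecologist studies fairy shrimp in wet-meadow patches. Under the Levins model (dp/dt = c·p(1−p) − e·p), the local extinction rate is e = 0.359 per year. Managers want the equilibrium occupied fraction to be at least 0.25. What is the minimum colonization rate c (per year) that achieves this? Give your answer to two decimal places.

p* = 1 − e/c ≥ 0.25 requires e/c ≤ 0.7500, i.e. c ≥ e/0.7500.
c_min = 0.359/0.7500 = 0.4787.

0.48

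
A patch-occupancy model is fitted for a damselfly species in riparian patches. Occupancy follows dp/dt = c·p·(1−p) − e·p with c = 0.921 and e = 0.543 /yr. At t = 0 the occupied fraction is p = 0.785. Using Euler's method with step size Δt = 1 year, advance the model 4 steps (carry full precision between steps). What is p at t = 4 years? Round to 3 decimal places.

Update rule: p ← p + [c·p·(1−p) − e·p]·Δt with Δt = 1.
  1  |  dp/dt·Δt = -0.270813  |  p_1 = 0.514187
  2  |  dp/dt·Δt = -0.049139  |  p_2 = 0.465048
  3  |  dp/dt·Δt = -0.023396  |  p_3 = 0.441652
  4  |  dp/dt·Δt = -0.012702  |  p_4 = 0.428949

0.429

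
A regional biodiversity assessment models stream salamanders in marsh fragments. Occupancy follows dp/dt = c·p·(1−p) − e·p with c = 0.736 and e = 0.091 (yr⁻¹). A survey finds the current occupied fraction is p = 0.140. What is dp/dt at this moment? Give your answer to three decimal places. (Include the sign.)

0.076

Colonization term: c·p·(1−p) = 0.736×0.140×0.8600 = 0.08861.
Extinction term: e·p = 0.01274.
dp/dt = 0.08861 − 0.01274 = 0.07587.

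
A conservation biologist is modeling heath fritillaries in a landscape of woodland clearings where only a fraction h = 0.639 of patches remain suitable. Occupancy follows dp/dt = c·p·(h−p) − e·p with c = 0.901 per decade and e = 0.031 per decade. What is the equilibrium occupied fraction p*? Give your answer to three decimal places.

Setting dp/dt = 0 and dividing by p* gives c·(h−p*) = e.
So p* = h − e/c = 0.639 − 0.031/0.901 = 0.639 − 0.0344 = 0.6046.

0.605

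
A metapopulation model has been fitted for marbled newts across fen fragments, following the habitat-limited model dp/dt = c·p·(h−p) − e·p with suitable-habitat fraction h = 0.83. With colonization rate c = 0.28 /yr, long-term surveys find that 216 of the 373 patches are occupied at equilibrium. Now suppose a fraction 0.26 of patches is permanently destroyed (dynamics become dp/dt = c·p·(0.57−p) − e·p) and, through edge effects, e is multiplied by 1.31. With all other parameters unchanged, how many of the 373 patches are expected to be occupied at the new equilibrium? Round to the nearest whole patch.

90

Observed p* = 216/373 = 0.57909.
Balance c(h−p*) = e gives e = 0.28×(0.83 − 0.57909) = 0.07025.
New p* = 0.57 − e/c = 0.57 − 0.09203/0.28000 = 0.24132.
Expected occupied = 373 × 0.24132 = 90.01 ≈ 90.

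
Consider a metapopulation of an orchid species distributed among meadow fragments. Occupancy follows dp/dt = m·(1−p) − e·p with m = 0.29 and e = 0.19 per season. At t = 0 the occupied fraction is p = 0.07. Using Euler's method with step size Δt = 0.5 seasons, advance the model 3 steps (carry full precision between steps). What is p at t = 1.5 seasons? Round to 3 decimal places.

Update rule: p ← p + [m·(1−p) − e·p]·Δt with Δt = 0.5.
t = 0.5: p = 0.07000 + (+0.12820) = 0.19820
t = 1: p = 0.19820 + (+0.09743) = 0.29563
t = 1.5: p = 0.29563 + (+0.07405) = 0.36968

0.370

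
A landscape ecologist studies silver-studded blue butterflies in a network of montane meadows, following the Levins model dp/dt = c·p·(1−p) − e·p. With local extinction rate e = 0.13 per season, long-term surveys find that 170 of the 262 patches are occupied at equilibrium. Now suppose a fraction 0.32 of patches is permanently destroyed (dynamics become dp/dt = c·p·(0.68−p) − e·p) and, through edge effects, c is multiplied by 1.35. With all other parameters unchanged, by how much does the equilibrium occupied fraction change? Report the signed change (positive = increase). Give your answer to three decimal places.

Observed p* = 170/262 = 0.64885.
Balance c(1−p*) = e gives c = e/(1 − 0.64885) = 0.13/0.35115 = 0.37021.
New p* = 0.68 − e/c = 0.68 − 0.13000/0.49978 = 0.41989.
Δp* = 0.41989 − 0.64885 = -0.22896.

-0.229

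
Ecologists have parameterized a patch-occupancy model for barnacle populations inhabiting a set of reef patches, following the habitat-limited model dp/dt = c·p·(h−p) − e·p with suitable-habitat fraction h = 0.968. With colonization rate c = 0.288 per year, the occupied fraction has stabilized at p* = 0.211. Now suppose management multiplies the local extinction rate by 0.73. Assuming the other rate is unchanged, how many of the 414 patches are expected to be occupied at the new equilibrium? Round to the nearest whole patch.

Balance c(h−p*) = e gives e = 0.288×(0.968 − 0.21100) = 0.21802.
New p* = 0.968 − e/c = 0.968 − 0.15915/0.28800 = 0.41540.
Expected occupied = 414 × 0.41540 = 171.98 ≈ 172.

172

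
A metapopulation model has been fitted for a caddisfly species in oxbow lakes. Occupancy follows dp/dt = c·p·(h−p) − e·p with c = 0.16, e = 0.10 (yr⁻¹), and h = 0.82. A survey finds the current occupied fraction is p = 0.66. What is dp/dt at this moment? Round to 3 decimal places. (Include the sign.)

-0.049

Colonization term: c·p·(h−p) = 0.16×0.66×0.1600 = 0.01690.
Extinction term: e·p = 0.06600.
dp/dt = 0.01690 − 0.06600 = -0.04910.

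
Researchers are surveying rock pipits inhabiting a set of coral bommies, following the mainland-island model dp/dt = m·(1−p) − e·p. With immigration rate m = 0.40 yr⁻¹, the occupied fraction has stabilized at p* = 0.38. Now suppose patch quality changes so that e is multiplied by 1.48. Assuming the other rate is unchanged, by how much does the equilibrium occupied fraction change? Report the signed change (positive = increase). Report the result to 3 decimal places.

-0.087

Balance m(1−p*) = e·p* gives e = m(1−p*)/p* = 0.40×0.62000/0.38000 = 0.65263.
New p* = m/(m+e) = 0.40000/(0.40000+0.96589) = 0.29285.
Δp* = 0.29285 − 0.38000 = -0.08715.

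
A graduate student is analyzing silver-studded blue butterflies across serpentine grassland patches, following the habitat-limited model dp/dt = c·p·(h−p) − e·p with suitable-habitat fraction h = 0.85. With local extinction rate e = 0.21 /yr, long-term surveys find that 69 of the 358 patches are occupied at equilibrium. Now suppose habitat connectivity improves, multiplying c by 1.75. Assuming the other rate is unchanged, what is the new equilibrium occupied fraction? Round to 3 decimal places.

0.474

Observed p* = 69/358 = 0.19274.
Balance c(h−p*) = e gives c = e/(0.85 − 0.19274) = 0.21/0.65726 = 0.31951.
New p* = 0.85 − e/c = 0.85 − 0.21000/0.55914 = 0.47442.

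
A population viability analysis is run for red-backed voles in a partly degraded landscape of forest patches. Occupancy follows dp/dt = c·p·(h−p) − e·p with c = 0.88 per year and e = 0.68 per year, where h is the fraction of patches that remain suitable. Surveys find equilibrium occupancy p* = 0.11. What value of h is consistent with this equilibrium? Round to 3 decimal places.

0.883

At equilibrium c(h−p*) = e, so h = p* + e/c.
h = 0.11 + 0.68/0.88 = 0.11 + 0.7727 = 0.8827.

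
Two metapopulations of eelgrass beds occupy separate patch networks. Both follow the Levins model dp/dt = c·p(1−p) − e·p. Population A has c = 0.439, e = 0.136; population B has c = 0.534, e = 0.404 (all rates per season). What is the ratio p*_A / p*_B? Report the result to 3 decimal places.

A: p*_A = 1 − 0.136/0.439 = 0.6902.
B: p*_B = 1 − 0.404/0.534 = 0.2434.
p*_A / p*_B = 0.6902/0.2434 = 2.8351.

2.835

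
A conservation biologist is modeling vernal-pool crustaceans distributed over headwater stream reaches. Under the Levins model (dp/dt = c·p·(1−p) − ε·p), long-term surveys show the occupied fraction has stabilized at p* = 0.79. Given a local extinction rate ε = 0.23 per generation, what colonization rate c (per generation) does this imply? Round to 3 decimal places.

At equilibrium c(1−p*) = ε, so c = ε/(1−p*).
c = 0.23/(1 − 0.79) = 0.23/0.2100 = 1.0952.

1.095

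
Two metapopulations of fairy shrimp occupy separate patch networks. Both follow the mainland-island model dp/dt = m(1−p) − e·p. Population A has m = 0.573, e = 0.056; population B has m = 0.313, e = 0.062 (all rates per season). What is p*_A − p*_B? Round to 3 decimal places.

A: p*_A = m/(m+e) = 0.573/0.6290 = 0.9110.
B: p*_B = 0.313/0.3750 = 0.8347.
p*_A − p*_B = 0.9110 − 0.8347 = 0.0763.

0.076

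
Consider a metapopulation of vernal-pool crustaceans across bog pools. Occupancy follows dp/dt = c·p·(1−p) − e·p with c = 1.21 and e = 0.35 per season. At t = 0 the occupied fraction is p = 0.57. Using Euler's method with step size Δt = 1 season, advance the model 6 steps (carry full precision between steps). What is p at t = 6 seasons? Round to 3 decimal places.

Update rule: p ← p + [c·p·(1−p) − e·p]·Δt with Δt = 1.
p: 0.57000 → 0.66707  (Δp = +0.09707)
p: 0.66707 → 0.70232  (Δp = +0.03525)
p: 0.70232 → 0.70948  (Δp = +0.00716)
p: 0.70948 → 0.71056  (Δp = +0.00109)
p: 0.71056 → 0.71072  (Δp = +0.00015)
p: 0.71072 → 0.71074  (Δp = +0.00002)

0.711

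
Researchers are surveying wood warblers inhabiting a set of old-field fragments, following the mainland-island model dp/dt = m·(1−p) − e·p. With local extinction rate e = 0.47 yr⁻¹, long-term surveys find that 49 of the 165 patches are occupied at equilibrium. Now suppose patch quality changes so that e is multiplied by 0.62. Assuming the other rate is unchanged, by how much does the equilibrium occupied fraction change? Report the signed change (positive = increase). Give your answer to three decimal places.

Observed p* = 49/165 = 0.29697.
Balance m(1−p*) = e·p* gives m = e·p*/(1−p*) = 0.47×0.29697/0.70303 = 0.19853.
New p* = m/(m+e) = 0.19853/(0.19853+0.29140) = 0.40522.
Δp* = 0.40522 − 0.29697 = +0.10825.

0.108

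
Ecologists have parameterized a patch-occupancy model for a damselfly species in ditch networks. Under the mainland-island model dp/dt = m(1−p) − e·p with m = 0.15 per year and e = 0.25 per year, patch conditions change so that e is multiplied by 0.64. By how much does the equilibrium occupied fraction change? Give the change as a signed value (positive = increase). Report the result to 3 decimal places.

0.109

Before: p* = 0.15/(0.15+0.25) = 0.3750.
After: m = 0.15, e = 0.16; p* = 0.15/0.3100 = 0.4839.
Δp* = 0.4839 − 0.3750 = +0.1089.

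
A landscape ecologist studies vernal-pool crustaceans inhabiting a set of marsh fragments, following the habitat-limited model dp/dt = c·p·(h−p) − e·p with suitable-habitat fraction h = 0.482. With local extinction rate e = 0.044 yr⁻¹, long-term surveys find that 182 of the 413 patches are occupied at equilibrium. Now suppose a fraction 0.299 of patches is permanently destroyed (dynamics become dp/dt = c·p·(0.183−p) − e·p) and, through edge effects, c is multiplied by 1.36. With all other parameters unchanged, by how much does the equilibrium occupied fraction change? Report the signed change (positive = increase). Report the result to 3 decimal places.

-0.288

Observed p* = 182/413 = 0.44068.
Balance c(h−p*) = e gives c = e/(0.482 − 0.44068) = 0.044/0.04132 = 1.06486.
New p* = 0.183 − e/c = 0.183 − 0.04400/1.44821 = 0.15262.
Δp* = 0.15262 − 0.44068 = -0.28806.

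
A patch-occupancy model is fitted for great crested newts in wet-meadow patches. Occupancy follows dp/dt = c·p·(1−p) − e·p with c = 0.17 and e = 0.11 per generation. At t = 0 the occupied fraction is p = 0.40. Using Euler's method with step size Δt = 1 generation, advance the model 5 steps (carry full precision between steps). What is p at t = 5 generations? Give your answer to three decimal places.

Update rule: p ← p + [c·p·(1−p) − e·p]·Δt with Δt = 1.
step 1: Δp = -0.00320, p = 0.39680
step 2: Δp = -0.00296, p = 0.39384
step 3: Δp = -0.00274, p = 0.39110
step 4: Δp = -0.00254, p = 0.38857
step 5: Δp = -0.00235, p = 0.38621

0.386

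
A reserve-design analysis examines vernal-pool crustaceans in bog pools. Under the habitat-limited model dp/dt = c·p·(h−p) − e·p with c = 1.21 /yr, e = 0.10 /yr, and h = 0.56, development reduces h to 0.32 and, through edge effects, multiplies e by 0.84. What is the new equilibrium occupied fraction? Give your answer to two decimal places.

0.25

Before: p* = h − e/c = 0.56 − 0.10/1.21 = 0.56 − 0.0826 = 0.4774.
After: c = 1.21, e = 0.084, h = 0.32; p* = 0.32 − 0.084/1.21 = 0.2506.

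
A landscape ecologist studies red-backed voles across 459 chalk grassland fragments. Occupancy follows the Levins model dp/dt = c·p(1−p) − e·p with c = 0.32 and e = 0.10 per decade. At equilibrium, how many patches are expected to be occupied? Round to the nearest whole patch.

316

p* = 1 − e/c = 1 − 0.10/0.32 = 0.6875.
Expected occupied patches = N × p* = 459 × 0.6875 = 315.56 ≈ 316.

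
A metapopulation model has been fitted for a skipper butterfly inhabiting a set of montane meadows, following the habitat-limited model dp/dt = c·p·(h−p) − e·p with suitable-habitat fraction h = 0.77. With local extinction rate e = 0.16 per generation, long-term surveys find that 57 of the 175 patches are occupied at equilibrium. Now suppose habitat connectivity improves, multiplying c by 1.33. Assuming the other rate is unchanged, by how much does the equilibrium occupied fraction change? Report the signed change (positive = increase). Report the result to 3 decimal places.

0.110

Observed p* = 57/175 = 0.32571.
Balance c(h−p*) = e gives c = e/(0.77 − 0.32571) = 0.16/0.44429 = 0.36013.
New p* = 0.77 − e/c = 0.77 − 0.16000/0.47897 = 0.43595.
Δp* = 0.43595 − 0.32571 = +0.11024.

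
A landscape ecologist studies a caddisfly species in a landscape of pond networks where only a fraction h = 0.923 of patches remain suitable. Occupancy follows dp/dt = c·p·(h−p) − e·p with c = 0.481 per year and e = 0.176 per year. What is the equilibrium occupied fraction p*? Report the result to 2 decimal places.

Setting dp/dt = 0 and dividing by p* gives c·(h−p*) = e.
So p* = h − e/c = 0.923 − 0.176/0.481 = 0.923 − 0.3659 = 0.5571.

0.56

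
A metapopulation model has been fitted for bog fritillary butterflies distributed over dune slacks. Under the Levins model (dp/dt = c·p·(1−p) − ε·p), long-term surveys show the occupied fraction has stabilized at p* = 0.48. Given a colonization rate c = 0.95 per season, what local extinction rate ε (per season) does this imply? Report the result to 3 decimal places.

0.494

At equilibrium c(1−p*) = ε.
ε = 0.95 × (1 − 0.48) = 0.95 × 0.5200 = 0.4940.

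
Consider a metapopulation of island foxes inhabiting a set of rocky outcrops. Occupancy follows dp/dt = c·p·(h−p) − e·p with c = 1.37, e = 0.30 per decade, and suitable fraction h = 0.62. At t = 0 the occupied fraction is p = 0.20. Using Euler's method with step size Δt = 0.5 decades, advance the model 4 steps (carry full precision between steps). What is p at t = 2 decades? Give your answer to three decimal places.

0.303

Update rule: p ← p + [c·p·(h−p) − e·p]·Δt with Δt = 0.5.
t = 0.5: p = 0.20000 + (+0.02754) = 0.22754
t = 1: p = 0.22754 + (+0.02704) = 0.25458
t = 1.5: p = 0.25458 + (+0.02554) = 0.28012
t = 2: p = 0.28012 + (+0.02320) = 0.30332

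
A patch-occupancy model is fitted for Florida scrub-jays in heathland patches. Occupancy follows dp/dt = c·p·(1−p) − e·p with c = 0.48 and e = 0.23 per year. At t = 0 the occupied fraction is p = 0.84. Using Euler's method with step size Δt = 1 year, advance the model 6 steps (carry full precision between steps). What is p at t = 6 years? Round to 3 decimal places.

Update rule: p ← p + [c·p·(1−p) − e·p]·Δt with Δt = 1.
step 1: Δp = -0.12869, p = 0.71131
step 2: Δp = -0.06504, p = 0.64628
step 3: Δp = -0.03891, p = 0.60736
step 4: Δp = -0.02523, p = 0.58214
step 5: Δp = -0.01713, p = 0.56501
step 6: Δp = -0.01198, p = 0.55303

0.553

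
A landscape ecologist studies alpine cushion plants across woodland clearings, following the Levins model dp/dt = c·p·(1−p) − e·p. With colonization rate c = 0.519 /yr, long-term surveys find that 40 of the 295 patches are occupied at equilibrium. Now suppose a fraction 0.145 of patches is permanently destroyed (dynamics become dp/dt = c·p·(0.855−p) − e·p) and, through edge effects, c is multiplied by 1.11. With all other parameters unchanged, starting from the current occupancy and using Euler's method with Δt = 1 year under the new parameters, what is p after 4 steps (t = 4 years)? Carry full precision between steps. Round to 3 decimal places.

0.120

Observed p* = 40/295 = 0.13559.
Balance c(1−p*) = e gives e = 0.519×(1 − 0.13559) = 0.44863.
Starting from p₀ = 0.13559; update p ← p + (dp/dt)·Δt with the new parameters.
t = 1: p = 0.13559 + (-0.00464) = 0.13096
t = 2: p = 0.13096 + (-0.00413) = 0.12683
t = 3: p = 0.12683 + (-0.00370) = 0.12314
t = 4: p = 0.12314 + (-0.00333) = 0.11981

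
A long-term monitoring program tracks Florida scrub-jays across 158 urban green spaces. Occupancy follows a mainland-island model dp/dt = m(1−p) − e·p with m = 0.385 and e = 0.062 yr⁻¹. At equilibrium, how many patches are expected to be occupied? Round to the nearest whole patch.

136

p* = m/(m+e) = 0.385/0.4470 = 0.8613.
Expected occupied patches = N × p* = 158 × 0.8613 = 136.09 ≈ 136.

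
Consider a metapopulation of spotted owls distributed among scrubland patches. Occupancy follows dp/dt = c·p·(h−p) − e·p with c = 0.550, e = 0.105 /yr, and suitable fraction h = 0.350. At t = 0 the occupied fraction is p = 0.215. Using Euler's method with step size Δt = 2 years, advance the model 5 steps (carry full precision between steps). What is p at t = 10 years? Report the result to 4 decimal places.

0.1758

Update rule: p ← p + [c·p·(h−p) − e·p]·Δt with Δt = 2.
t = 2: p = 0.21500 + (-0.01322) = 0.20178
t = 4: p = 0.20178 + (-0.00947) = 0.19230
t = 6: p = 0.19230 + (-0.00703) = 0.18528
t = 8: p = 0.18528 + (-0.00534) = 0.17994
t = 10: p = 0.17994 + (-0.00413) = 0.17581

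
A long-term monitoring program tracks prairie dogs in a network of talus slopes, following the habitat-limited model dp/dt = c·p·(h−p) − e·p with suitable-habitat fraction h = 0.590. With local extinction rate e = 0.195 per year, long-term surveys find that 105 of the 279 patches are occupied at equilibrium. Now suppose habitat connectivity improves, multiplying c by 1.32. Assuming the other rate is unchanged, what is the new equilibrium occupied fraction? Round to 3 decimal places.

Observed p* = 105/279 = 0.37634.
Balance c(h−p*) = e gives c = e/(0.59 − 0.37634) = 0.195/0.21366 = 0.91266.
New p* = 0.59 − e/c = 0.59 − 0.19500/1.20471 = 0.42814.

0.428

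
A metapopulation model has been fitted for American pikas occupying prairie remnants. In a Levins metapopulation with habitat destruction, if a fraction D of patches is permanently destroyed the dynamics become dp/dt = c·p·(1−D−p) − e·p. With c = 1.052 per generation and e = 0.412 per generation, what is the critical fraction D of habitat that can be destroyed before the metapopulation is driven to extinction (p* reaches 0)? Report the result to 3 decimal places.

0.608

The nontrivial equilibrium is p* = (1−D) − e/c; extinction occurs when this hits zero.
So D_crit = 1 − e/c = 1 − 0.412/1.052 = 1 − 0.3916 = 0.6084.
This equals the undisturbed p*, a classic result of Lande's extension.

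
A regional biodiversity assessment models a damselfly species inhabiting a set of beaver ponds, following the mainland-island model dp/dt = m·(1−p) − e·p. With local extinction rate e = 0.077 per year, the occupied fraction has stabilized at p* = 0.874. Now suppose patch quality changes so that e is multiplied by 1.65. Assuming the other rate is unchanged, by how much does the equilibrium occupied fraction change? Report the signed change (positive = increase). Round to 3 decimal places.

-0.066

Balance m(1−p*) = e·p* gives m = e·p*/(1−p*) = 0.077×0.87400/0.12600 = 0.53411.
New p* = m/(m+e) = 0.53411/(0.53411+0.12705) = 0.80784.
Δp* = 0.80784 − 0.87400 = -0.06616.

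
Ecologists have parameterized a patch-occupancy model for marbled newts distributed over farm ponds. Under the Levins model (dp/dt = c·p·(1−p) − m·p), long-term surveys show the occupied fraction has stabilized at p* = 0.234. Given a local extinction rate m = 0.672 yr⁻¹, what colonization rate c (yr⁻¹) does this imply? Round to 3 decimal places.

At equilibrium c(1−p*) = m, so c = m/(1−p*).
c = 0.672/(1 − 0.234) = 0.672/0.7660 = 0.8773.

0.877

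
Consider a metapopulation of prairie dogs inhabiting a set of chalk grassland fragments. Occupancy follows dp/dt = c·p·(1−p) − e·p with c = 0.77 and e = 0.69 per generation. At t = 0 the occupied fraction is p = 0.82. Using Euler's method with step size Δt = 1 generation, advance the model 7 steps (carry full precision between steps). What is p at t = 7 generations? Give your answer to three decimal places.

Update rule: p ← p + [c·p·(1−p) − e·p]·Δt with Δt = 1.
step 1: Δp = -0.45215, p = 0.36785
step 2: Δp = -0.07476, p = 0.29309
step 3: Δp = -0.04270, p = 0.25039
step 4: Δp = -0.02824, p = 0.22215
step 5: Δp = -0.02023, p = 0.20192
step 6: Δp = -0.01524, p = 0.18668
step 7: Δp = -0.01190, p = 0.17478

0.175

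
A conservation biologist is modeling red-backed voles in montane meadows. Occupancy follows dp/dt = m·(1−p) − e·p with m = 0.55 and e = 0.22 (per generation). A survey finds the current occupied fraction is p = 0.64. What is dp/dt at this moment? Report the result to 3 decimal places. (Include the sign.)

Colonization term: m·(1−p) = 0.55×0.3600 = 0.19800.
Extinction term: e·p = 0.14080.
dp/dt = 0.19800 − 0.14080 = 0.05720.

0.057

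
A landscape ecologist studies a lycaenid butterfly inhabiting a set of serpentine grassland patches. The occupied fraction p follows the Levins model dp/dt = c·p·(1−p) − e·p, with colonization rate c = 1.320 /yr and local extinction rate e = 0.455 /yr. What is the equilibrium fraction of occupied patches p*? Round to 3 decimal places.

0.655

At equilibrium, colonization balances extinction: c·p*·(1−p*) = e·p*.
So p* = 1 − e/c = 1 − 0.455/1.320 = 1 − 0.3447 = 0.6553.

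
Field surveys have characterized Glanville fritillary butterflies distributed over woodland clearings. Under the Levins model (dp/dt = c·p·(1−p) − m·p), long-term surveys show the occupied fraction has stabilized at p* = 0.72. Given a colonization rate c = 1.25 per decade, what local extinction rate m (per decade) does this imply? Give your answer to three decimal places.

At equilibrium c(1−p*) = m.
m = 1.25 × (1 − 0.72) = 1.25 × 0.2800 = 0.3500.

0.350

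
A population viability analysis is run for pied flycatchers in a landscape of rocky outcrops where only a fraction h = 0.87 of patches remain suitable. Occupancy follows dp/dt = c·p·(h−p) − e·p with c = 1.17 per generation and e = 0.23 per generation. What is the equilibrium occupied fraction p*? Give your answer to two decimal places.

Setting dp/dt = 0 and dividing by p* gives c·(h−p*) = e.
So p* = h − e/c = 0.87 − 0.23/1.17 = 0.87 − 0.1966 = 0.6734.

0.67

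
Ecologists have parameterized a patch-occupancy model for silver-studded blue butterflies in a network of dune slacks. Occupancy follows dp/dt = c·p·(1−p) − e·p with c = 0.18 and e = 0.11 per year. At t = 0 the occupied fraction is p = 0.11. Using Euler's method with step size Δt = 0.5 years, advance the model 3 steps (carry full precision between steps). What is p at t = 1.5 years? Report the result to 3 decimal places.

Update rule: p ← p + [c·p·(1−p) − e·p]·Δt with Δt = 0.5.
step 1: Δp = +0.00276, p = 0.11276
step 2: Δp = +0.00280, p = 0.11556
step 3: Δp = +0.00284, p = 0.11841

0.118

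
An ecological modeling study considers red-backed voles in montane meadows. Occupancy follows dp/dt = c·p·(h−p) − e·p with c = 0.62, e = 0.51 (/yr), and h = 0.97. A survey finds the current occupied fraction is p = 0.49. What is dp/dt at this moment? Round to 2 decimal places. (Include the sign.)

Colonization term: c·p·(h−p) = 0.62×0.49×0.4800 = 0.14582.
Extinction term: e·p = 0.24990.
dp/dt = 0.14582 − 0.24990 = -0.10408.

-0.10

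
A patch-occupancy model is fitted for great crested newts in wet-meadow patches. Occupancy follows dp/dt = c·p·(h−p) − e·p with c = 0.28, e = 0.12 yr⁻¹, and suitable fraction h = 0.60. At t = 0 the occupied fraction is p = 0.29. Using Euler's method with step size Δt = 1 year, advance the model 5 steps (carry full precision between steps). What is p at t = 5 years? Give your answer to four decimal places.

Update rule: p ← p + [c·p·(h−p) − e·p]·Δt with Δt = 1.
step 1: Δp = -0.00963, p = 0.28037
step 2: Δp = -0.00855, p = 0.27182
step 3: Δp = -0.00764, p = 0.26418
step 4: Δp = -0.00686, p = 0.25732
step 5: Δp = -0.00619, p = 0.25113

0.2511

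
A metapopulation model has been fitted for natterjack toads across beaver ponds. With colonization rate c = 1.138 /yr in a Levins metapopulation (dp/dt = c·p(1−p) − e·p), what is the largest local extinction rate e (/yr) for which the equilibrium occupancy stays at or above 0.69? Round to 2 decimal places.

1 − e/c ≥ 0.69 ⇒ e ≤ c(1 − 0.69) = 1.138 × 0.3100.
e_max = 0.3528.

0.35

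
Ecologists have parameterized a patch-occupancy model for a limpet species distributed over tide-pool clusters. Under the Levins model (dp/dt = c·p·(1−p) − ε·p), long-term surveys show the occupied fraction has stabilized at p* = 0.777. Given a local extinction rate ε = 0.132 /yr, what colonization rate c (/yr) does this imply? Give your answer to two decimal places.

At equilibrium c(1−p*) = ε, so c = ε/(1−p*).
c = 0.132/(1 − 0.777) = 0.132/0.2230 = 0.5919.

0.59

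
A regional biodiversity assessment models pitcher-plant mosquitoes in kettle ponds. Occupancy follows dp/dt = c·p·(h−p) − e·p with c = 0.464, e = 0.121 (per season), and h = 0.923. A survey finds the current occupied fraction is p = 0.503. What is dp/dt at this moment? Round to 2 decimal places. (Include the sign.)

Colonization term: c·p·(h−p) = 0.464×0.503×0.4200 = 0.09802.
Extinction term: e·p = 0.06086.
dp/dt = 0.09802 − 0.06086 = 0.03716.

0.04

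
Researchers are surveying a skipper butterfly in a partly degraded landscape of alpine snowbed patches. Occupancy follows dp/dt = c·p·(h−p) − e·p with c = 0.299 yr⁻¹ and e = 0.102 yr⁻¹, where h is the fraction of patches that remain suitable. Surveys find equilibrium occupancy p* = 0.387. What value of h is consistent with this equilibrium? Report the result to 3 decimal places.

At equilibrium c(h−p*) = e, so h = p* + e/c.
h = 0.387 + 0.102/0.299 = 0.387 + 0.3411 = 0.7281.

0.728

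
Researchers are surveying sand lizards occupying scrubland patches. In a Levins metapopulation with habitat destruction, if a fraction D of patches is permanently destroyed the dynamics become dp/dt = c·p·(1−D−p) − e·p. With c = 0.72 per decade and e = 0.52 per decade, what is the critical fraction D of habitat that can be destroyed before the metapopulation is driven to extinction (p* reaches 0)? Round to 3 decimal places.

The nontrivial equilibrium is p* = (1−D) − e/c; extinction occurs when this hits zero.
So D_crit = 1 − e/c = 1 − 0.52/0.72 = 1 − 0.7222 = 0.2778.
Note this equals the original equilibrium occupancy — the Levins extinction-debt result.

0.278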